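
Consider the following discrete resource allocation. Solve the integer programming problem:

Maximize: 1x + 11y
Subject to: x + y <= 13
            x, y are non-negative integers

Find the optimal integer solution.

Objective: 1x + 11y, constraint: x + y <= 13
Coefficient of y is 11 > coefficient of x is 1, so allocate the entire budget to y.
Optimal: x = 0, y = 13, value = 143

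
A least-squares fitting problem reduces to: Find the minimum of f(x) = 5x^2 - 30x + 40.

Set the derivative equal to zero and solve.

f(x) = 5x^2 - 30x + 40
f'(x) = 10x + (-30) = 0
x = 30/10 = 3
f(3) = -5
Since f''(x) = 10 > 0, this is a minimum.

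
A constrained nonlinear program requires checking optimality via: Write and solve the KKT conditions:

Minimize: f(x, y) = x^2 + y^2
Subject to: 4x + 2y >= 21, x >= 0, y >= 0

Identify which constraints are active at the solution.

KKT conditions for min x^2 + y^2 s.t. 4x + 2y >= 21, x >= 0, y >= 0:
Stationarity: 2x = mu*4 + mu_x, 2y = mu*2 + mu_y, with mu, mu_x, mu_y >= 0
Complementary slackness: mu*(4x + 2y - 21) = 0, mu_x*x = 0, mu_y*y = 0
(0, 0) is infeasible (4*0 + 2*0 < 21), so if mu = 0 stationarity would force x = mu_x/2 >= 0, y = mu_y/2 >= 0 with mu_x*x = mu_y*y = 0, i.e. x = y = 0: contradiction. Hence mu > 0 and 4x + 2y = 21 is active.
Try x > 0, y > 0 (so mu_x = mu_y = 0): x = 4*mu/2, y = 2*mu/2
Substitute: 4*(4*mu/2) + 2*(2*mu/2) = 21
  mu*20/2 = 21 => mu = 21/10
x* = 21/5 > 0, y* = 21/10 > 0, consistent with mu_x = mu_y = 0.
f is convex and the constraints are linear, so this KKT point is the global minimum.
f* = 441/20
Active constraints: 4x + 2y >= 21 (holds with equality, mu = 21/10 > 0); x >= 0 and y >= 0 are inactive (mu_x = mu_y = 0).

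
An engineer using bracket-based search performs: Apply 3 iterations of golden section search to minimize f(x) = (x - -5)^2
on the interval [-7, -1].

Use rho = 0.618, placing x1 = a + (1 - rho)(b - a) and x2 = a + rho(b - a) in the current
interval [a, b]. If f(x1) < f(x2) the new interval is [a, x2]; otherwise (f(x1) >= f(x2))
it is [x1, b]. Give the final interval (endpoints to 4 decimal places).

Golden section search for min of f(x) = (x - -5)^2 on [-7, -1].
Each step: x1 = a + (1 - rho)(b - a), x2 = a + rho(b - a); if f(x1) < f(x2) keep [a, x2], otherwise keep [x1, b].
Step 1: [-7.0000, -1.0000], x1=-4.7080 (f=0.0853), x2=-3.2920 (f=2.9173); f(x1) < f(x2) => keep [-7.0000, -3.2920]
Step 2: [-7.0000, -3.2920], x1=-5.5835 (f=0.3405), x2=-4.7085 (f=0.0850); f(x1) > f(x2) => keep [-5.5835, -3.2920]
Step 3: [-5.5835, -3.2920], x1=-4.7082 (f=0.0852), x2=-4.1674 (f=0.6933); f(x1) < f(x2) => keep [-5.5835, -4.1674]
Final interval: [-5.5835, -4.1674]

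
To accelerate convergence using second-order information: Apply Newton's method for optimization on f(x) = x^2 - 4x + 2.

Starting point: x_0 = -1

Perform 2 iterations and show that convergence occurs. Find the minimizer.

f(x) = x^2 - 4x + 2, f'(x) = 2x + (-4), f''(x) = 2
Step 1: f'(-1) = -6, x_1 = -1 - -6/2 = 2
Step 2: f'(2) = 0, x_2 = 2 (converged)
Newton's method converges in 1 step for quadratics.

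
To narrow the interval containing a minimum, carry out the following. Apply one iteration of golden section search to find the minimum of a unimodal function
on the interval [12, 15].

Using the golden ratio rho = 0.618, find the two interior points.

Golden section search on [12, 15].
Golden ratio rho = 0.618 (approx).
Interior points:
  x_1 = 12 + (1-0.618)*3 = 13.1460
  x_2 = 12 + 0.618*3 = 13.8540
Compare f(x_1) and f(x_2) to determine which subinterval to keep.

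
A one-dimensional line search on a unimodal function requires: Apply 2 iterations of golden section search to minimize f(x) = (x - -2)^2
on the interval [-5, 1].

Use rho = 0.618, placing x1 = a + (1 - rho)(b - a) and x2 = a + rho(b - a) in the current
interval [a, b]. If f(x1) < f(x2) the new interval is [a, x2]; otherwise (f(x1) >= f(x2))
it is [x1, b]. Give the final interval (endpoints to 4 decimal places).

Golden section search for min of f(x) = (x - -2)^2 on [-5, 1].
Each step: x1 = a + (1 - rho)(b - a), x2 = a + rho(b - a); if f(x1) < f(x2) keep [a, x2], otherwise keep [x1, b].
Step 1: [-5.0000, 1.0000], x1=-2.7080 (f=0.5013), x2=-1.2920 (f=0.5013); f(x1) = f(x2) (tie, not '<') => keep [-2.7080, 1.0000]
Step 2: [-2.7080, 1.0000], x1=-1.2915 (f=0.5019), x2=-0.4165 (f=2.5076); f(x1) < f(x2) => keep [-2.7080, -0.4165]
Final interval: [-2.7080, -0.4165]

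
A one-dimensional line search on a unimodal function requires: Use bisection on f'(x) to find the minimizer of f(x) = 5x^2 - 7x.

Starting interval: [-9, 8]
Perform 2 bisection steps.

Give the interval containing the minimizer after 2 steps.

Finding critical point of f(x) = 5x^2 - 7x using bisection on f'(x) = 10x + -7.
f'(x) = 0 when x = 7/10.
Starting interval: [-9, 8]
Step 1: mid = -1/2, f'(mid) = -12, new interval = [-1/2, 8]
Step 2: mid = 15/4, f'(mid) = 61/2, new interval = [-1/2, 15/4]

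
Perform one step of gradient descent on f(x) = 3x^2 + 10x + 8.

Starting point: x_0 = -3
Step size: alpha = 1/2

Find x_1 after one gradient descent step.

f(x) = 3x^2 + 10x + 8
f'(x) = 6x + 10
f'(-3) = 6*-3 + (10) = -8
x_1 = x_0 - alpha * f'(x_0) = -3 - 1/2 * -8 = 1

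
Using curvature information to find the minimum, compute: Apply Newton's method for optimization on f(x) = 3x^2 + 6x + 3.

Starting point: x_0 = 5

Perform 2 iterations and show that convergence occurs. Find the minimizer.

f(x) = 3x^2 + 6x + 3, f'(x) = 6x + (6), f''(x) = 6
Step 1: f'(5) = 36, x_1 = 5 - 36/6 = -1
Step 2: f'(-1) = 0, x_2 = -1 (converged)
Newton's method converges in 1 step for quadratics.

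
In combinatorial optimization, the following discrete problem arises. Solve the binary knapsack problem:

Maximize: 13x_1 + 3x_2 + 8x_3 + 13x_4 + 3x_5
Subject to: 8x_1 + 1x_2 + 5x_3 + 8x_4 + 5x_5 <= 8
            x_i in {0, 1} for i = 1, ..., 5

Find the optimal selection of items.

Items: item 1 (v=13, w=8), item 2 (v=3, w=1), item 3 (v=8, w=5), item 4 (v=13, w=8), item 5 (v=3, w=5)
Capacity: 8
Checking all 32 subsets (w = total weight, v = total value):
  {}: w = 0, v = 0
  {1}: w = 8, v = 13
  {2}: w = 1, v = 3
  {3}: w = 5, v = 8
  {4}: w = 8, v = 13
  {5}: w = 5, v = 3
  {1, 2}: w = 9 > 8, infeasible
  {1, 3}: w = 13 > 8, infeasible
  {1, 4}: w = 16 > 8, infeasible
  {1, 5}: w = 13 > 8, infeasible
  {2, 3}: w = 6, v = 11
  {2, 4}: w = 9 > 8, infeasible
  {2, 5}: w = 6, v = 6
  {3, 4}: w = 13 > 8, infeasible
  {3, 5}: w = 10 > 8, infeasible
  {4, 5}: w = 13 > 8, infeasible
  {1, 2, 3}: w = 14 > 8, infeasible
  {1, 2, 4}: w = 17 > 8, infeasible
  {1, 2, 5}: w = 14 > 8, infeasible
  {1, 3, 4}: w = 21 > 8, infeasible
  {1, 3, 5}: w = 18 > 8, infeasible
  {1, 4, 5}: w = 21 > 8, infeasible
  {2, 3, 4}: w = 14 > 8, infeasible
  {2, 3, 5}: w = 11 > 8, infeasible
  {2, 4, 5}: w = 14 > 8, infeasible
  {3, 4, 5}: w = 18 > 8, infeasible
  {1, 2, 3, 4}: w = 22 > 8, infeasible
  {1, 2, 3, 5}: w = 19 > 8, infeasible
  {1, 2, 4, 5}: w = 22 > 8, infeasible
  {1, 3, 4, 5}: w = 26 > 8, infeasible
  {2, 3, 4, 5}: w = 19 > 8, infeasible
  {1, 2, 3, 4, 5}: w = 27 > 8, infeasible
Best feasible subset: items [1]
(The same value 13 is also attained by {4}.)
Total weight: 8 <= 8, total value: 13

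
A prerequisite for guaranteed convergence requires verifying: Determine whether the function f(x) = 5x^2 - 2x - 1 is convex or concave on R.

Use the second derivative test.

f(x) = 5x^2 - 2x - 1
f'(x) = 10x - 2
f''(x) = 10
Since f''(x) = 10 > 0 for all x, f is convex on R.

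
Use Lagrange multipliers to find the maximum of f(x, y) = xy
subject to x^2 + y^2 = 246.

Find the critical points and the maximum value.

Lagrange conditions: y = 2*lambda*x and x = 2*lambda*y
If x = 0 then y = 0, violating the constraint, so x, y != 0.
Dividing: y/x = x/y => x^2 = y^2 => y = x or y = -x
Constraint: 2x^2 = 246 => x^2 = 123 => x = +/-sqrt(123)
Critical points: (sqrt(123), sqrt(123)), (-sqrt(123), -sqrt(123)), (sqrt(123), -sqrt(123)), (-sqrt(123), sqrt(123))
  y = x:  xy = x^2 = 123  at (sqrt(123), sqrt(123)) and (-sqrt(123), -sqrt(123))
  y = -x: xy = -x^2 = -123 at (sqrt(123), -sqrt(123)) and (-sqrt(123), sqrt(123))
Maximum xy = 123 at (sqrt(123), sqrt(123)) and (-sqrt(123), -sqrt(123))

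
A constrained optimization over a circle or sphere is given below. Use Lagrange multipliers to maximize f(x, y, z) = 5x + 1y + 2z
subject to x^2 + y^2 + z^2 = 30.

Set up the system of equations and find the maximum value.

Lagrange conditions: 5 = 2*lambda*x, 1 = 2*lambda*y, 2 = 2*lambda*z
So x:5 = y:1 = z:2, i.e. x = 5t, y = 1t, z = 2t
Constraint: t^2*(5^2 + 1^2 + 2^2) = 30
  t^2 * 30 = 30  =>  t = sqrt(1)
Maximum = 5*5t + 1*1t + 2*2t = 30*sqrt(1) = 30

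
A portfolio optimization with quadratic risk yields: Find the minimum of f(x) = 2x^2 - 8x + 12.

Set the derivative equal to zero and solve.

f(x) = 2x^2 - 8x + 12
f'(x) = 4x + (-8) = 0
x = 8/4 = 2
f(2) = 4
Since f''(x) = 4 > 0, this is a minimum.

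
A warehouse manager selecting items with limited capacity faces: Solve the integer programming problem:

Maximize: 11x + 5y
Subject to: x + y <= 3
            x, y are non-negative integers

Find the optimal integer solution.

Objective: 11x + 5y, constraint: x + y <= 3
Coefficient of x is 11 >= coefficient of y is 5, so allocate the entire budget to x.
Optimal: x = 3, y = 0, value = 33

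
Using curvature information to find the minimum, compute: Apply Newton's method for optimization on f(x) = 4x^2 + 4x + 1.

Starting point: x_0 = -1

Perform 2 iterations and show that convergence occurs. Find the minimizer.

f(x) = 4x^2 + 4x + 1, f'(x) = 8x + (4), f''(x) = 8
Step 1: f'(-1) = -4, x_1 = -1 - -4/8 = -1/2
Step 2: f'(-1/2) = 0, x_2 = -1/2 (converged)
Newton's method converges in 1 step for quadratics.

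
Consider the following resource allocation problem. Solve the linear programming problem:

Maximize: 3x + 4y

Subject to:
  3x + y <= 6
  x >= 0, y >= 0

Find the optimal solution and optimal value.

The feasible region has vertices at [(0, 0), (2, 0), (0, 6)].
Checking objective 3x + 4y at each vertex:
  (0, 0): 3*0 + 4*0 = 0
  (2, 0): 3*2 + 4*0 = 6
  (0, 6): 3*0 + 4*6 = 24
Maximum is 24 at (0, 6).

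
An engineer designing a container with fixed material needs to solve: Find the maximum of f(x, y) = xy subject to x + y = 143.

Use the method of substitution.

Substitute y = 143 - x into f(x,y) = xy:
g(x) = x(143 - x) = 143x - x^2
g'(x) = 143 - 2x = 0  =>  x = 143/2
y = 143 - 143/2 = 143/2
Maximum value = (143/2) * (143/2) = 20449/4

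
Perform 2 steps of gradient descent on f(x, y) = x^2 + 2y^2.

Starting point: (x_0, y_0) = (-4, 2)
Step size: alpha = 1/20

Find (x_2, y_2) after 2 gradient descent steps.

f(x,y) = x^2 + 2y^2
grad_x = 2x + 0y, grad_y = 4y + 0x
Step 1: grad = (-8, 8), (-18/5, 8/5)
Step 2: grad = (-36/5, 32/5), (-81/25, 32/25)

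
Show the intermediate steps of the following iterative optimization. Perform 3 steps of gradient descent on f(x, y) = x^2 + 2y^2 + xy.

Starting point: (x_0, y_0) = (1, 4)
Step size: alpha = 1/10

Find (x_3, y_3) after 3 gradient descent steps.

f(x,y) = x^2 + 2y^2 + xy
grad_x = 2x + 1y, grad_y = 4y + 1x
Step 1: grad = (6, 17), (2/5, 23/10)
Step 2: grad = (31/10, 48/5), (9/100, 67/50)
Step 3: grad = (38/25, 109/20), (-31/500, 159/200)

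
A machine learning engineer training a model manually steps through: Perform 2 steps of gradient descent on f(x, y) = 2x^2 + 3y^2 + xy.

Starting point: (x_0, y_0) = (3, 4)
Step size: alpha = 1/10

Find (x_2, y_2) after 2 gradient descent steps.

f(x,y) = 2x^2 + 3y^2 + xy
grad_x = 4x + 1y, grad_y = 6y + 1x
Step 1: grad = (16, 27), (7/5, 13/10)
Step 2: grad = (69/10, 46/5), (71/100, 19/50)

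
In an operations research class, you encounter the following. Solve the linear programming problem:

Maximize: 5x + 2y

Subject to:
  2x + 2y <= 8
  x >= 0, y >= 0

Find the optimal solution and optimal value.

The feasible region has vertices at [(0, 0), (4, 0), (0, 4)].
Checking objective 5x + 2y at each vertex:
  (0, 0): 5*0 + 2*0 = 0
  (4, 0): 5*4 + 2*0 = 20
  (0, 4): 5*0 + 2*4 = 8
Maximum is 20 at (4, 0).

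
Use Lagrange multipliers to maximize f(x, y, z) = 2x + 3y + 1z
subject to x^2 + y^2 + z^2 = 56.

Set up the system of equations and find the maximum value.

Lagrange conditions: 2 = 2*lambda*x, 3 = 2*lambda*y, 1 = 2*lambda*z
So x:2 = y:3 = z:1, i.e. x = 2t, y = 3t, z = 1t
Constraint: t^2*(2^2 + 3^2 + 1^2) = 56
  t^2 * 14 = 56  =>  t = sqrt(4)
Maximum = 2*2t + 3*3t + 1*1t = 14*sqrt(4) = 28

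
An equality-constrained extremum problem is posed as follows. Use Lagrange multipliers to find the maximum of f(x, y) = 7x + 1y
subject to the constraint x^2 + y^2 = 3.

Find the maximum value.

Set up Lagrange conditions: grad f = lambda * grad g
  7 = 2*lambda*x
  1 = 2*lambda*y
From these: x/y = 7/1, so x = 7t, y = 1t for some t.
Substitute into constraint: (7t)^2 + (1t)^2 = 3
  t^2 * 50 = 3
  t = sqrt(3/50)
Maximum = 7*x + 1*y = (7^2 + 1^2)*t = 50 * sqrt(3/50) = sqrt(150)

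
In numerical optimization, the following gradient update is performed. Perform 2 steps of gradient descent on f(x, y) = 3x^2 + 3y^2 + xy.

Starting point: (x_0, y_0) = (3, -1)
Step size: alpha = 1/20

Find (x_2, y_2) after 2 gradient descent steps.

f(x,y) = 3x^2 + 3y^2 + xy
grad_x = 6x + 1y, grad_y = 6y + 1x
Step 1: grad = (17, -3), (43/20, -17/20)
Step 2: grad = (241/20, -59/20), (619/400, -281/400)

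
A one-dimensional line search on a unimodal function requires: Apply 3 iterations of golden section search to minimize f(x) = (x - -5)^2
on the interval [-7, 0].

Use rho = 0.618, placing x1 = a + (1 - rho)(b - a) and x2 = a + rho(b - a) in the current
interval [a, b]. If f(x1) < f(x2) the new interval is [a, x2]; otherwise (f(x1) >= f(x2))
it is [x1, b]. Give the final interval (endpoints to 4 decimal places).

Golden section search for min of f(x) = (x - -5)^2 on [-7, 0].
Each step: x1 = a + (1 - rho)(b - a), x2 = a + rho(b - a); if f(x1) < f(x2) keep [a, x2], otherwise keep [x1, b].
Step 1: [-7.0000, 0.0000], x1=-4.3260 (f=0.4543), x2=-2.6740 (f=5.4103); f(x1) < f(x2) => keep [-7.0000, -2.6740]
Step 2: [-7.0000, -2.6740], x1=-5.3475 (f=0.1207), x2=-4.3265 (f=0.4536); f(x1) < f(x2) => keep [-7.0000, -4.3265]
Step 3: [-7.0000, -4.3265], x1=-5.9787 (f=0.9579), x2=-5.3478 (f=0.1210); f(x1) > f(x2) => keep [-5.9787, -4.3265]
Final interval: [-5.9787, -4.3265]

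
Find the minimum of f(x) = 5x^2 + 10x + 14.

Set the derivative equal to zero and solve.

f(x) = 5x^2 + 10x + 14
f'(x) = 10x + (10) = 0
x = -10/10 = -1
f(-1) = 9
Since f''(x) = 10 > 0, this is a minimum.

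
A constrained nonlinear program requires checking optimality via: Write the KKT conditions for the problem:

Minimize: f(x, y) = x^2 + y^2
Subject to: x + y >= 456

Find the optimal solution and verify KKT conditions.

KKT conditions for min x^2 + y^2 s.t. x + y >= 456:
Stationarity: 2x = mu, 2y = mu
So x = y = mu/2.
Complementary slackness: mu*(x + y - 456) = 0
Primal feasibility: x + y >= 456; dual feasibility: mu >= 0
If mu = 0 then x = y = 0, but 0 + 0 < 456 is infeasible, so the constraint is active.
Constraint active: x + y = 2*(mu/2) = 456 => mu = 456
x = y = 228, f = 103968
Verify: stationarity 2*228 = 456 = mu; primal 228 + 228 = 456 >= 456; dual mu = 456 >= 0; complementary slackness 456*(456 - 456) = 0. All KKT conditions hold.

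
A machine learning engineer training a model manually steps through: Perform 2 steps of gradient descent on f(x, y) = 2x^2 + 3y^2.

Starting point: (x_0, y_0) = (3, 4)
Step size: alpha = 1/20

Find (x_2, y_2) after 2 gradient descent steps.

f(x,y) = 2x^2 + 3y^2
grad_x = 4x + 0y, grad_y = 6y + 0x
Step 1: grad = (12, 24), (12/5, 14/5)
Step 2: grad = (48/5, 84/5), (48/25, 49/25)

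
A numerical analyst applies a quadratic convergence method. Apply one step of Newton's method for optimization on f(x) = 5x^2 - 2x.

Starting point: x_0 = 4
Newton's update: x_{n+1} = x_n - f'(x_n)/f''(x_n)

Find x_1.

f(x) = 5x^2 - 2x
f'(x) = 10x + (-2), f''(x) = 10
Newton step: x_1 = x_0 - f'(x_0)/f''(x_0)
f'(4) = 38
x_1 = 4 - 38/10 = 1/5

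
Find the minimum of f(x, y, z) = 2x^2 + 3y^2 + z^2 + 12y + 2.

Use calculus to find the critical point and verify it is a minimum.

f(x,y,z) = 2x^2 + 3y^2 + z^2 + 12y + 2
df/dx = 4x + (0) = 0 => x = 0
df/dy = 6y + (12) = 0 => y = -2
df/dz = 2z + (0) = 0 => z = 0
f(0,-2,0) = 2*(0)^2 + 3*(-2)^2 + 1*(0)^2 + 12*(-2) + 2 = -10
Hessian is diagonal with entries 4, 6, 2 > 0, confirmed minimum.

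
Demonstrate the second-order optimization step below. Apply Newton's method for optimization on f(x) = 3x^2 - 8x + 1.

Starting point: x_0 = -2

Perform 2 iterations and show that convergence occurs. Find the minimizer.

f(x) = 3x^2 - 8x + 1, f'(x) = 6x + (-8), f''(x) = 6
Step 1: f'(-2) = -20, x_1 = -2 - -20/6 = 4/3
Step 2: f'(4/3) = 0, x_2 = 4/3 (converged)
Newton's method converges in 1 step for quadratics.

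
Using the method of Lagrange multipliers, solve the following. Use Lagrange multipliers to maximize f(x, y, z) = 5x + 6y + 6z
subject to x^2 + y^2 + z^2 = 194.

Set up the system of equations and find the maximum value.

Lagrange conditions: 5 = 2*lambda*x, 6 = 2*lambda*y, 6 = 2*lambda*z
So x:5 = y:6 = z:6, i.e. x = 5t, y = 6t, z = 6t
Constraint: t^2*(5^2 + 6^2 + 6^2) = 194
  t^2 * 97 = 194  =>  t = sqrt(2)
Maximum = 5*5t + 6*6t + 6*6t = 97*sqrt(2) = sqrt(18818)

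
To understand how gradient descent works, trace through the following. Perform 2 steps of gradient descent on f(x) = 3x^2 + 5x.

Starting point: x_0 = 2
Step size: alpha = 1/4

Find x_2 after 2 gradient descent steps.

f(x) = 3x^2 + 5x, f'(x) = 6x + (5)
Step 1: f'(2) = 17, x_1 = 2 - 1/4 * 17 = -9/4
Step 2: f'(-9/4) = -17/2, x_2 = -9/4 - 1/4 * -17/2 = -1/8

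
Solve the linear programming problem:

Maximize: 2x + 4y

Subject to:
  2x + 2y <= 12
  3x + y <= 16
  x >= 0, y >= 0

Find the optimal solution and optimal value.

Feasible vertices: (0, 0), (0, 6), (5, 1), (16/3, 0)
Objective 2x + 4y at each:
  (0, 0): 0
  (0, 6): 24
  (5, 1): 14
  (16/3, 0): 32/3
Maximum is 24 at (0, 6).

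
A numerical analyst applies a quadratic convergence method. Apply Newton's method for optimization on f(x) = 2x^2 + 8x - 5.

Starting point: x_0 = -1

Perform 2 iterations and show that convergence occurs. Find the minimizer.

f(x) = 2x^2 + 8x - 5, f'(x) = 4x + (8), f''(x) = 4
Step 1: f'(-1) = 4, x_1 = -1 - 4/4 = -2
Step 2: f'(-2) = 0, x_2 = -2 (converged)
Newton's method converges in 1 step for quadratics.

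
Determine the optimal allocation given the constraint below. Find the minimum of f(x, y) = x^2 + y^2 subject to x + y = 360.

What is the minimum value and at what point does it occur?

Substitute y = 360 - x into f(x,y) = x^2 + y^2:
g(x) = x^2 + (360 - x)^2 = 2x^2 - 720x + 129600
g'(x) = 4x - 720 = 0  =>  x = 180
y = 360 - 180 = 180
Minimum value = 180^2 + 180^2 = 64800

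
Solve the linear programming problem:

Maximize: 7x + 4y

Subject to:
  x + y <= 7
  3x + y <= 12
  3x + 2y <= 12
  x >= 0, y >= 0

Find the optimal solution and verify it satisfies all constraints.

Feasible vertices: (0, 0), (0, 6), (4, 0)
Objective 7x + 4y at each vertex:
  (0, 0): 0
  (0, 6): 24
  (4, 0): 28
Maximum is 28 at (4, 0).
Verify constraints at (x, y) = (4, 0):
  1*4 + 1*0 = 4 <= 7
  3*4 + 1*0 = 12 <= 12 (active)
  3*4 + 2*0 = 12 <= 12 (active)
  x = 4 >= 0, y = 0 >= 0. All constraints satisfied.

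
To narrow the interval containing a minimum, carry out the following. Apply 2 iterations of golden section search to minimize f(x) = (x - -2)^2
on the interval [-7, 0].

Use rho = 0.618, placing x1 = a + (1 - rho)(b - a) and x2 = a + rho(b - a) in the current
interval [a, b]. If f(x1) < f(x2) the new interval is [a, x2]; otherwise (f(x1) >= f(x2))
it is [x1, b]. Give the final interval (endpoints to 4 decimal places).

Golden section search for min of f(x) = (x - -2)^2 on [-7, 0].
Each step: x1 = a + (1 - rho)(b - a), x2 = a + rho(b - a); if f(x1) < f(x2) keep [a, x2], otherwise keep [x1, b].
Step 1: [-7.0000, 0.0000], x1=-4.3260 (f=5.4103), x2=-2.6740 (f=0.4543); f(x1) > f(x2) => keep [-4.3260, 0.0000]
Step 2: [-4.3260, 0.0000], x1=-2.6735 (f=0.4536), x2=-1.6525 (f=0.1207); f(x1) > f(x2) => keep [-2.6735, 0.0000]
Final interval: [-2.6735, 0.0000]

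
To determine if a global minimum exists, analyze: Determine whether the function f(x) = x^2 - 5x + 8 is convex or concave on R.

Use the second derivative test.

f(x) = x^2 - 5x + 8
f'(x) = 2x - 5
f''(x) = 2
Since f''(x) = 2 > 0 for all x, f is convex on R.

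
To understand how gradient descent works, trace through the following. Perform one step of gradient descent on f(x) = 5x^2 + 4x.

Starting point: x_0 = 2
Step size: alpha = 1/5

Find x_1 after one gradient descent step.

f(x) = 5x^2 + 4x
f'(x) = 10x + 4
f'(2) = 10*2 + (4) = 24
x_1 = x_0 - alpha * f'(x_0) = 2 - 1/5 * 24 = -14/5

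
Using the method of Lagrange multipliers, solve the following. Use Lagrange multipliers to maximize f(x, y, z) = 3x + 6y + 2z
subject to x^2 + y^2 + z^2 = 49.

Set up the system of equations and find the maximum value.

Lagrange conditions: 3 = 2*lambda*x, 6 = 2*lambda*y, 2 = 2*lambda*z
So x:3 = y:6 = z:2, i.e. x = 3t, y = 6t, z = 2t
Constraint: t^2*(3^2 + 6^2 + 2^2) = 49
  t^2 * 49 = 49  =>  t = sqrt(1)
Maximum = 3*3t + 6*6t + 2*2t = 49*sqrt(1) = 49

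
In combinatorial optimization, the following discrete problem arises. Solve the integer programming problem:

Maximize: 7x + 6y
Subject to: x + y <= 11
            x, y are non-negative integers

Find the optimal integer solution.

Objective: 7x + 6y, constraint: x + y <= 11
Coefficient of x is 7 >= coefficient of y is 6, so allocate the entire budget to x.
Optimal: x = 11, y = 0, value = 77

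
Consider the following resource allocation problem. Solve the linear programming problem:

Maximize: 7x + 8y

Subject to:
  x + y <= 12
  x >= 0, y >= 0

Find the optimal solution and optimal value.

The feasible region has vertices at [(0, 0), (12, 0), (0, 12)].
Checking objective 7x + 8y at each vertex:
  (0, 0): 7*0 + 8*0 = 0
  (12, 0): 7*12 + 8*0 = 84
  (0, 12): 7*0 + 8*12 = 96
Maximum is 96 at (0, 12).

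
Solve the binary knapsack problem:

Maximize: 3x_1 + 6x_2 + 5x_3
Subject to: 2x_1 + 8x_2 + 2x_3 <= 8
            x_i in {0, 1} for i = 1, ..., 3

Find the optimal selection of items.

Items: item 1 (v=3, w=2), item 2 (v=6, w=8), item 3 (v=5, w=2)
Capacity: 8
Checking all 8 subsets (w = total weight, v = total value):
  {}: w = 0, v = 0
  {1}: w = 2, v = 3
  {2}: w = 8, v = 6
  {3}: w = 2, v = 5
  {1, 2}: w = 10 > 8, infeasible
  {1, 3}: w = 4, v = 8
  {2, 3}: w = 10 > 8, infeasible
  {1, 2, 3}: w = 12 > 8, infeasible
Best feasible subset: items [1, 3]
Total weight: 4 <= 8, total value: 8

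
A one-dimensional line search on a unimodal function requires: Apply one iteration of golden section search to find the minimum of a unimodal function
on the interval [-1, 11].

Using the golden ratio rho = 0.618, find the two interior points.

Golden section search on [-1, 11].
Golden ratio rho = 0.618 (approx).
Interior points:
  x_1 = -1 + (1-0.618)*12 = 3.5840
  x_2 = -1 + 0.618*12 = 6.4160
Compare f(x_1) and f(x_2) to determine which subinterval to keep.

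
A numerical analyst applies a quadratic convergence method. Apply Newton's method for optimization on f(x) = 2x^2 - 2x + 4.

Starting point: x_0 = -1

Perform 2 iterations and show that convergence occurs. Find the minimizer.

f(x) = 2x^2 - 2x + 4, f'(x) = 4x + (-2), f''(x) = 4
Step 1: f'(-1) = -6, x_1 = -1 - -6/4 = 1/2
Step 2: f'(1/2) = 0, x_2 = 1/2 (converged)
Newton's method converges in 1 step for quadratics.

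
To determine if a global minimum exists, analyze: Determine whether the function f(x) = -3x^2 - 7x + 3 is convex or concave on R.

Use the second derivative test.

f(x) = -3x^2 - 7x + 3
f'(x) = -6x - 7
f''(x) = -6
Since f''(x) = -6 < 0 for all x, f is concave on R.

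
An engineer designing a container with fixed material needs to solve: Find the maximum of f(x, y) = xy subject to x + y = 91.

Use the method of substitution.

Substitute y = 91 - x into f(x,y) = xy:
g(x) = x(91 - x) = 91x - x^2
g'(x) = 91 - 2x = 0  =>  x = 91/2
y = 91 - 91/2 = 91/2
Maximum value = (91/2) * (91/2) = 8281/4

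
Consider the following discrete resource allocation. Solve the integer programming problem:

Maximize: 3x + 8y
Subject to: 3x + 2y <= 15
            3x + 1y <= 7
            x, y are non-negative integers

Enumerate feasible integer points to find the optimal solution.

Constraint 1: 3x + 2y <= 15
Constraint 2: 3x + 1y <= 7
Feasible x range (need y >= 0): 0 <= x <= min(15/3, 7/3) => x in {0, ..., 2}.
Enumerate feasible integer points row by row (the coefficient of y is 8 > 0, so for each x the largest feasible y gives the best value):
  x = 0: y <= min((15 - 3*0)/2, (7 - 3*0)/1) => y in {0, ..., 7}; best 3*0 + 8*7 = 56
  x = 1: y <= min((15 - 3*1)/2, (7 - 3*1)/1) => y in {0, ..., 4}; best 3*1 + 8*4 = 35
  x = 2: y <= min((15 - 3*2)/2, (7 - 3*2)/1) => y in {0, ..., 1}; best 3*2 + 8*1 = 14
The maximum 3x + 8y = 56 is achieved at x = 0, y = 7.
Check: 3*0 + 2*7 = 14 <= 15 and 3*0 + 1*7 = 7 <= 7.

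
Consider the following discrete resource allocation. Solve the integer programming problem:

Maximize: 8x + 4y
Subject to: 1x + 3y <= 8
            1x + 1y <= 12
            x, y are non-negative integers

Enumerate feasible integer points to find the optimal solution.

Constraint 1: 1x + 3y <= 8
Constraint 2: 1x + 1y <= 12
Feasible x range (need y >= 0): 0 <= x <= min(8/1, 12/1) => x in {0, ..., 8}.
Enumerate feasible integer points row by row (the coefficient of y is 4 > 0, so for each x the largest feasible y gives the best value):
  x = 0: y <= min((8 - 1*0)/3, (12 - 1*0)/1) => y in {0, ..., 2}; best 8*0 + 4*2 = 8
  x = 1: y <= min((8 - 1*1)/3, (12 - 1*1)/1) => y in {0, ..., 2}; best 8*1 + 4*2 = 16
  x = 2: y <= min((8 - 1*2)/3, (12 - 1*2)/1) => y in {0, ..., 2}; best 8*2 + 4*2 = 24
  x = 3: y <= min((8 - 1*3)/3, (12 - 1*3)/1) => y in {0, ..., 1}; best 8*3 + 4*1 = 28
  x = 4: y <= min((8 - 1*4)/3, (12 - 1*4)/1) => y in {0, ..., 1}; best 8*4 + 4*1 = 36
  x = 5: y <= min((8 - 1*5)/3, (12 - 1*5)/1) => y in {0, ..., 1}; best 8*5 + 4*1 = 44
  x = 6: y <= min((8 - 1*6)/3, (12 - 1*6)/1) => y in {0}; best 8*6 + 4*0 = 48
  x = 7: y <= min((8 - 1*7)/3, (12 - 1*7)/1) => y in {0}; best 8*7 + 4*0 = 56
  x = 8: y <= min((8 - 1*8)/3, (12 - 1*8)/1) => y in {0}; best 8*8 + 4*0 = 64
The maximum 8x + 4y = 64 is achieved at x = 8, y = 0.
Check: 1*8 + 3*0 = 8 <= 8 and 1*8 + 1*0 = 8 <= 12.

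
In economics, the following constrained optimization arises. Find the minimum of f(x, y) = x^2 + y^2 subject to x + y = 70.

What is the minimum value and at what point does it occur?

Substitute y = 70 - x into f(x,y) = x^2 + y^2:
g(x) = x^2 + (70 - x)^2 = 2x^2 - 140x + 4900
g'(x) = 4x - 140 = 0  =>  x = 35
y = 70 - 35 = 35
Minimum value = 35^2 + 35^2 = 2450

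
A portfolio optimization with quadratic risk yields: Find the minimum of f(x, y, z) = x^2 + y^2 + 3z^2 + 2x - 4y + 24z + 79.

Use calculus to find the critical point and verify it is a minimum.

f(x,y,z) = x^2 + y^2 + 3z^2 + 2x - 4y + 24z + 79
df/dx = 2x + (2) = 0 => x = -1
df/dy = 2y + (-4) = 0 => y = 2
df/dz = 6z + (24) = 0 => z = -4
f(-1,2,-4) = 1*(-1)^2 + 1*(2)^2 + 3*(-4)^2 + 2*(-1) + -4*(2) + 24*(-4) + 79 = 26
Hessian is diagonal with entries 2, 2, 6 > 0, confirmed minimum.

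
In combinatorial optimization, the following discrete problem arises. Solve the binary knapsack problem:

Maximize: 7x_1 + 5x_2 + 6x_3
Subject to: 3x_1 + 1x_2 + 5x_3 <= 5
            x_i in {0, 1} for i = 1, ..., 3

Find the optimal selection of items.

Items: item 1 (v=7, w=3), item 2 (v=5, w=1), item 3 (v=6, w=5)
Capacity: 5
Checking all 8 subsets (w = total weight, v = total value):
  {}: w = 0, v = 0
  {1}: w = 3, v = 7
  {2}: w = 1, v = 5
  {3}: w = 5, v = 6
  {1, 2}: w = 4, v = 12
  {1, 3}: w = 8 > 5, infeasible
  {2, 3}: w = 6 > 5, infeasible
  {1, 2, 3}: w = 9 > 5, infeasible
Best feasible subset: items [1, 2]
Total weight: 4 <= 5, total value: 12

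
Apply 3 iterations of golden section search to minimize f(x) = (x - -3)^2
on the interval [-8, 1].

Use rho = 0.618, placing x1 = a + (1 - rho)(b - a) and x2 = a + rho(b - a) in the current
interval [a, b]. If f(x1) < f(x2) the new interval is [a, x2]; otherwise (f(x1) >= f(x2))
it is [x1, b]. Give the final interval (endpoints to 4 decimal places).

Golden section search for min of f(x) = (x - -3)^2 on [-8, 1].
Each step: x1 = a + (1 - rho)(b - a), x2 = a + rho(b - a); if f(x1) < f(x2) keep [a, x2], otherwise keep [x1, b].
Step 1: [-8.0000, 1.0000], x1=-4.5620 (f=2.4398), x2=-2.4380 (f=0.3158); f(x1) > f(x2) => keep [-4.5620, 1.0000]
Step 2: [-4.5620, 1.0000], x1=-2.4373 (f=0.3166), x2=-1.1247 (f=3.5168); f(x1) < f(x2) => keep [-4.5620, -1.1247]
Step 3: [-4.5620, -1.1247], x1=-3.2489 (f=0.0620), x2=-2.4377 (f=0.3161); f(x1) < f(x2) => keep [-4.5620, -2.4377]
Final interval: [-4.5620, -2.4377]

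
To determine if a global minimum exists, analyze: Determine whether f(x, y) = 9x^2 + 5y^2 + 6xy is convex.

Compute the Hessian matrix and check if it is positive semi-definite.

f(x,y) = 9x^2 + 5y^2 + 6xy
Hessian H = [[18, 6], [6, 10]]
trace(H) = 28, det(H) = 144
Eigenvalues: (28 +/- sqrt(208)) / 2 = 21.21, 6.789
Since both eigenvalues > 0, f is convex.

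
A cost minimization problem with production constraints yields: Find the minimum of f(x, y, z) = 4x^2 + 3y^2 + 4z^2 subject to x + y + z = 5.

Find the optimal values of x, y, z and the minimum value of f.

Using Lagrange multipliers on f = 4x^2 + 3y^2 + 4z^2 with constraint x + y + z = 5:
Conditions: 2*4*x = lambda, 2*3*y = lambda, 2*4*z = lambda
So x = lambda/8, y = lambda/6, z = lambda/8
Substituting into constraint: lambda * (5/12) = 5
lambda = 12
x = 3/2, y = 2, z = 3/2
Minimum value = 30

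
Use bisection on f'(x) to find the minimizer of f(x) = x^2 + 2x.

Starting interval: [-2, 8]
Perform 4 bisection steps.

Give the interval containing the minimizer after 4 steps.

Finding critical point of f(x) = x^2 + 2x using bisection on f'(x) = 2x + 2.
f'(x) = 0 when x = -1.
Starting interval: [-2, 8]
Step 1: mid = 3, f'(mid) = 8, new interval = [-2, 3]
Step 2: mid = 1/2, f'(mid) = 3, new interval = [-2, 1/2]
Step 3: mid = -3/4, f'(mid) = 1/2, new interval = [-2, -3/4]
Step 4: mid = -11/8, f'(mid) = -3/4, new interval = [-11/8, -3/4]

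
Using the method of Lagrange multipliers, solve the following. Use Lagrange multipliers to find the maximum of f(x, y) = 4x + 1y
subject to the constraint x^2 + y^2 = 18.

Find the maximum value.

Set up Lagrange conditions: grad f = lambda * grad g
  4 = 2*lambda*x
  1 = 2*lambda*y
From these: x/y = 4/1, so x = 4t, y = 1t for some t.
Substitute into constraint: (4t)^2 + (1t)^2 = 18
  t^2 * 17 = 18
  t = sqrt(18/17)
Maximum = 4*x + 1*y = (4^2 + 1^2)*t = 17 * sqrt(18/17) = sqrt(306)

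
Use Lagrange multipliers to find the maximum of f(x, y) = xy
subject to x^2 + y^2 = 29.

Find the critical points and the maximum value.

Lagrange conditions: y = 2*lambda*x and x = 2*lambda*y
If x = 0 then y = 0, violating the constraint, so x, y != 0.
Dividing: y/x = x/y => x^2 = y^2 => y = x or y = -x
Constraint: 2x^2 = 29 => x^2 = 29/2 => x = +/-sqrt(29/2)
Critical points: (sqrt(29/2), sqrt(29/2)), (-sqrt(29/2), -sqrt(29/2)), (sqrt(29/2), -sqrt(29/2)), (-sqrt(29/2), sqrt(29/2))
  y = x:  xy = x^2 = 29/2  at (sqrt(29/2), sqrt(29/2)) and (-sqrt(29/2), -sqrt(29/2))
  y = -x: xy = -x^2 = -29/2 at (sqrt(29/2), -sqrt(29/2)) and (-sqrt(29/2), sqrt(29/2))
Maximum xy = 29/2 at (sqrt(29/2), sqrt(29/2)) and (-sqrt(29/2), -sqrt(29/2))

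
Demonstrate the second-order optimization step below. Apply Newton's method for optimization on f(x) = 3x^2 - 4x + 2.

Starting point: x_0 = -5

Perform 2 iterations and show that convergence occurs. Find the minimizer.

f(x) = 3x^2 - 4x + 2, f'(x) = 6x + (-4), f''(x) = 6
Step 1: f'(-5) = -34, x_1 = -5 - -34/6 = 2/3
Step 2: f'(2/3) = 0, x_2 = 2/3 (converged)
Newton's method converges in 1 step for quadratics.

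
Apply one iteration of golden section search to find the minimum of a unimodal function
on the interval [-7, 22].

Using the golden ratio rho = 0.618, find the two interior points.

Golden section search on [-7, 22].
Golden ratio rho = 0.618 (approx).
Interior points:
  x_1 = -7 + (1-0.618)*29 = 4.0780
  x_2 = -7 + 0.618*29 = 10.9220
Compare f(x_1) and f(x_2) to determine which subinterval to keep.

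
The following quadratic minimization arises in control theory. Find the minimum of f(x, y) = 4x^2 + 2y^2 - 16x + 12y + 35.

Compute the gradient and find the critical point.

f(x,y) = 4x^2 + 2y^2 - 16x + 12y + 35
df/dx = 8x + (-16) = 0  =>  x = 2
df/dy = 4y + (12) = 0  =>  y = -3
f(2, -3) = 4*(2)^2 + 2*(-3)^2 + -16*(2) + 12*(-3) + 35 = 1
Hessian is diagonal with entries 8, 4 > 0, so this is a minimum.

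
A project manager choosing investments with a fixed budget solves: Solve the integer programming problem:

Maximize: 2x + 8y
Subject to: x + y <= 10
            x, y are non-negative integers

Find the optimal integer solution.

Objective: 2x + 8y, constraint: x + y <= 10
Coefficient of y is 8 > coefficient of x is 2, so allocate the entire budget to y.
Optimal: x = 0, y = 10, value = 80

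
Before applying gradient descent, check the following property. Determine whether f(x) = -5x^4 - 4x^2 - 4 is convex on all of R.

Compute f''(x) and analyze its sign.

f(x) = -5x^4 - 4x^2 - 4
f'(x) = -20x^3 + -8x
f''(x) = -60x^2 + -8
f''(x) = -60x^2 + -8 <= -8 < 0 for all x
Therefore, f is concave on R.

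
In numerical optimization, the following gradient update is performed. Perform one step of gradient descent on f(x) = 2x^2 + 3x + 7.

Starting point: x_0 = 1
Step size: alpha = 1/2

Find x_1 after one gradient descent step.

f(x) = 2x^2 + 3x + 7
f'(x) = 4x + 3
f'(1) = 4*1 + (3) = 7
x_1 = x_0 - alpha * f'(x_0) = 1 - 1/2 * 7 = -5/2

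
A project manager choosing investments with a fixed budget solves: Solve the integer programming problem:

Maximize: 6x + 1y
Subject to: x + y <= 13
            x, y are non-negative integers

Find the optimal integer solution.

Objective: 6x + 1y, constraint: x + y <= 13
Coefficient of x is 6 >= coefficient of y is 1, so allocate the entire budget to x.
Optimal: x = 13, y = 0, value = 78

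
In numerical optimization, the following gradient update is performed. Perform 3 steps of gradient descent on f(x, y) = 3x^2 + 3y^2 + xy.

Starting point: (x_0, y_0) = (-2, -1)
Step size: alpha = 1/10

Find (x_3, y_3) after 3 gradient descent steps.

f(x,y) = 3x^2 + 3y^2 + xy
grad_x = 6x + 1y, grad_y = 6y + 1x
Step 1: grad = (-13, -8), (-7/10, -1/5)
Step 2: grad = (-22/5, -19/10), (-13/50, -1/100)
Step 3: grad = (-157/100, -8/25), (-103/1000, 11/500)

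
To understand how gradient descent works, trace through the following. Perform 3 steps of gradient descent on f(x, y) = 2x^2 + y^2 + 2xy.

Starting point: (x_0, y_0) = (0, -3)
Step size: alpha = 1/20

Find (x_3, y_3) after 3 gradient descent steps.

f(x,y) = 2x^2 + y^2 + 2xy
grad_x = 4x + 2y, grad_y = 2y + 2x
Step 1: grad = (-6, -6), (3/10, -27/10)
Step 2: grad = (-21/5, -24/5), (51/100, -123/50)
Step 3: grad = (-72/25, -39/10), (327/500, -453/200)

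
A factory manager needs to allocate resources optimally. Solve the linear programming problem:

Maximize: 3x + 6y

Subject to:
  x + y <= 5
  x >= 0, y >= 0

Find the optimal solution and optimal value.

The feasible region has vertices at [(0, 0), (5, 0), (0, 5)].
Checking objective 3x + 6y at each vertex:
  (0, 0): 3*0 + 6*0 = 0
  (5, 0): 3*5 + 6*0 = 15
  (0, 5): 3*0 + 6*5 = 30
Maximum is 30 at (0, 5).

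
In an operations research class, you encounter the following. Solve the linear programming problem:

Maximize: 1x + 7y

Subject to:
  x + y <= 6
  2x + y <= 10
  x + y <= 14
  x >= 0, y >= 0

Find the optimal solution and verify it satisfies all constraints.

Feasible vertices: (0, 0), (0, 6), (4, 2), (5, 0)
Objective 1x + 7y at each vertex:
  (0, 0): 0
  (0, 6): 42
  (4, 2): 18
  (5, 0): 5
Maximum is 42 at (0, 6).
Verify constraints at (x, y) = (0, 6):
  1*0 + 1*6 = 6 <= 6 (active)
  2*0 + 1*6 = 6 <= 10
  1*0 + 1*6 = 6 <= 14
  x = 0 >= 0, y = 6 >= 0. All constraints satisfied.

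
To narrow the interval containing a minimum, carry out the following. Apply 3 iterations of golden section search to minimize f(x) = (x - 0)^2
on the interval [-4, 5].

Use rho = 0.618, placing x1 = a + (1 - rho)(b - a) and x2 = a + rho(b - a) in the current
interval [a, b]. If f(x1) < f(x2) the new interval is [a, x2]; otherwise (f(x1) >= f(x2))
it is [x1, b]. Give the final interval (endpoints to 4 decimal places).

Golden section search for min of f(x) = (x - 0)^2 on [-4, 5].
Each step: x1 = a + (1 - rho)(b - a), x2 = a + rho(b - a); if f(x1) < f(x2) keep [a, x2], otherwise keep [x1, b].
Step 1: [-4.0000, 5.0000], x1=-0.5620 (f=0.3158), x2=1.5620 (f=2.4398); f(x1) < f(x2) => keep [-4.0000, 1.5620]
Step 2: [-4.0000, 1.5620], x1=-1.8753 (f=3.5168), x2=-0.5627 (f=0.3166); f(x1) > f(x2) => keep [-1.8753, 1.5620]
Step 3: [-1.8753, 1.5620], x1=-0.5623 (f=0.3161), x2=0.2489 (f=0.0620); f(x1) > f(x2) => keep [-0.5623, 1.5620]
Final interval: [-0.5623, 1.5620]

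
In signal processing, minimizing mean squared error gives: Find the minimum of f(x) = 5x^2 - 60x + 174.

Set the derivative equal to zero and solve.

f(x) = 5x^2 - 60x + 174
f'(x) = 10x + (-60) = 0
x = 60/10 = 6
f(6) = -6
Since f''(x) = 10 > 0, this is a minimum.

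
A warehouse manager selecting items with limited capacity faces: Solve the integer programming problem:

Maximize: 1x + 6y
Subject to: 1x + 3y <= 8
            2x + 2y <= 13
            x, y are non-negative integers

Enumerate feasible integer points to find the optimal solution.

Constraint 1: 1x + 3y <= 8
Constraint 2: 2x + 2y <= 13
Feasible x range (need y >= 0): 0 <= x <= min(8/1, 13/2) => x in {0, ..., 6}.
Enumerate feasible integer points row by row (the coefficient of y is 6 > 0, so for each x the largest feasible y gives the best value):
  x = 0: y <= min((8 - 1*0)/3, (13 - 2*0)/2) => y in {0, ..., 2}; best 1*0 + 6*2 = 12
  x = 1: y <= min((8 - 1*1)/3, (13 - 2*1)/2) => y in {0, ..., 2}; best 1*1 + 6*2 = 13
  x = 2: y <= min((8 - 1*2)/3, (13 - 2*2)/2) => y in {0, ..., 2}; best 1*2 + 6*2 = 14
  x = 3: y <= min((8 - 1*3)/3, (13 - 2*3)/2) => y in {0, ..., 1}; best 1*3 + 6*1 = 9
  x = 4: y <= min((8 - 1*4)/3, (13 - 2*4)/2) => y in {0, ..., 1}; best 1*4 + 6*1 = 10
  x = 5: y <= min((8 - 1*5)/3, (13 - 2*5)/2) => y in {0, ..., 1}; best 1*5 + 6*1 = 11
  x = 6: y <= min((8 - 1*6)/3, (13 - 2*6)/2) => y in {0}; best 1*6 + 6*0 = 6
The maximum 1x + 6y = 14 is achieved at x = 2, y = 2.
Check: 1*2 + 3*2 = 8 <= 8 and 2*2 + 2*2 = 8 <= 13.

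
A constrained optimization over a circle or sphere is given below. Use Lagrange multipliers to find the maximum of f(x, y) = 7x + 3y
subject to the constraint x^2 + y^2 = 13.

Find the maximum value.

Set up Lagrange conditions: grad f = lambda * grad g
  7 = 2*lambda*x
  3 = 2*lambda*y
From these: x/y = 7/3, so x = 7t, y = 3t for some t.
Substitute into constraint: (7t)^2 + (3t)^2 = 13
  t^2 * 58 = 13
  t = sqrt(13/58)
Maximum = 7*x + 3*y = (7^2 + 3^2)*t = 58 * sqrt(13/58) = sqrt(754)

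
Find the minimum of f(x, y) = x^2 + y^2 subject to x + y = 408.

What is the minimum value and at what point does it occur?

Substitute y = 408 - x into f(x,y) = x^2 + y^2:
g(x) = x^2 + (408 - x)^2 = 2x^2 - 816x + 166464
g'(x) = 4x - 816 = 0  =>  x = 204
y = 408 - 204 = 204
Minimum value = 204^2 + 204^2 = 83232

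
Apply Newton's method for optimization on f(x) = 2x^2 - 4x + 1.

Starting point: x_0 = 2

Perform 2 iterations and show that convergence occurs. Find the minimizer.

f(x) = 2x^2 - 4x + 1, f'(x) = 4x + (-4), f''(x) = 4
Step 1: f'(2) = 4, x_1 = 2 - 4/4 = 1
Step 2: f'(1) = 0, x_2 = 1 (converged)
Newton's method converges in 1 step for quadratics.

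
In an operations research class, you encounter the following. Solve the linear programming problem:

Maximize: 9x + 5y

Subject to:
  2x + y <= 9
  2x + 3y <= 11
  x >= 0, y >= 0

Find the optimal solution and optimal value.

Feasible vertices: (0, 0), (0, 11/3), (4, 1), (9/2, 0)
Objective 9x + 5y at each:
  (0, 0): 0
  (0, 11/3): 55/3
  (4, 1): 41
  (9/2, 0): 81/2
Maximum is 41 at (4, 1).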